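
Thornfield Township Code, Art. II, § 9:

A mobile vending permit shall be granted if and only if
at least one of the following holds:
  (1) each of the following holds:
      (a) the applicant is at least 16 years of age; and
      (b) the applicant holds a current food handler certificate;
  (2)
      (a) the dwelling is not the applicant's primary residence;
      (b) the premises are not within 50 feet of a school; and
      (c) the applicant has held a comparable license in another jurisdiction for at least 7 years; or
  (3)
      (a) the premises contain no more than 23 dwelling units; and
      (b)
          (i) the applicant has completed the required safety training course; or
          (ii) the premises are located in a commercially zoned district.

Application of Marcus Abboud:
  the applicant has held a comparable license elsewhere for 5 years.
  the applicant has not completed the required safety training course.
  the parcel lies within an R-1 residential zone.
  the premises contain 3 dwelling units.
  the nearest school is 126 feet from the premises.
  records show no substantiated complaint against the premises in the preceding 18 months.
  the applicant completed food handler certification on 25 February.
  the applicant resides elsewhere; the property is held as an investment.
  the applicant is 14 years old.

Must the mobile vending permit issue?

No — denied.

(a) age ≥ 16 — fails.
(b) food handler cert. — satisfied.
So (1) is not satisfied (F AND T).
(a) not (primary residence) — met.
(b) ≥50 ft from school — holds.
(c) prior license ≥ 7 yr — fails.
So (2) is not satisfied (T AND T AND F).
(a) ≤ 23 units — met.
(i) safety training — not met.
(ii) commercially zoned — not met.
(b): F OR F → false.
(3) = T AND F = false.
Overall: F OR F OR F → false.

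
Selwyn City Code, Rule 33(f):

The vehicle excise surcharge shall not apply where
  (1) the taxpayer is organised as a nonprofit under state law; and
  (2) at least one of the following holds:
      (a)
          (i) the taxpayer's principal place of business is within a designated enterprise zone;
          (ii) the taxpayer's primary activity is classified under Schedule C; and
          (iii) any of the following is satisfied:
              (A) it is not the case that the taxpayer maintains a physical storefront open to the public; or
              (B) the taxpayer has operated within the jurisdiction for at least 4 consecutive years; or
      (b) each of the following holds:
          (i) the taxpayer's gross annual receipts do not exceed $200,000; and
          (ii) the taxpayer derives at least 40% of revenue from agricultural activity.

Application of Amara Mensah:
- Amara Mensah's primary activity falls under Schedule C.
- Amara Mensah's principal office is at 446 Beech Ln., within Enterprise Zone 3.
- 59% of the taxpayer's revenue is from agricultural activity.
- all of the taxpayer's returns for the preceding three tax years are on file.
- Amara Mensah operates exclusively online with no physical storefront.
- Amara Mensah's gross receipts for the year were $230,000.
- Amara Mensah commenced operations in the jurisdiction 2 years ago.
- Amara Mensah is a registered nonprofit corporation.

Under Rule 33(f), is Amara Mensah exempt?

(1) nonprofit — satisfied.
(i) in enterprise zone — holds.
(ii) Schedule C activity — holds.
(A) not (has storefront) — satisfied.
(B) ≥ 4 yrs in jurisdiction — fails.
So (iii) is satisfied (T OR F).
So (a) is satisfied (T AND T AND T).
(i) receipts ≤ $200,000 — not satisfied.
(ii) ≥40% agricultural — holds.
(b) = F AND T = false.
So (2) is satisfied (T OR F).
Overall: T AND T → true.

Yes — exempt.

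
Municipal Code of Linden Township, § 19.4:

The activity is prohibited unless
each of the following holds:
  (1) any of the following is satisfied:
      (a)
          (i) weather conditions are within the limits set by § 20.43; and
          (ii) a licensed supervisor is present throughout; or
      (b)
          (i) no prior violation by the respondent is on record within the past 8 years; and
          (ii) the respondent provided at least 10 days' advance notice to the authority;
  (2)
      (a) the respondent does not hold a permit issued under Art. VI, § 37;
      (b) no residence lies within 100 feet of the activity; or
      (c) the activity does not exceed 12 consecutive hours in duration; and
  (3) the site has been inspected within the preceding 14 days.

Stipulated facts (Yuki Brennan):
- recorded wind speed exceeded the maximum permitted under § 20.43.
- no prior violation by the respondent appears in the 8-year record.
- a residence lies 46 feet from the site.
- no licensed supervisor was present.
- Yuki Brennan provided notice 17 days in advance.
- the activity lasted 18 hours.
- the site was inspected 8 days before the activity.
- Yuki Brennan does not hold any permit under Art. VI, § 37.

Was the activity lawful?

Yes — lawful.

(i) weather ok — not satisfied.
(ii) supervisor present — not satisfied.
So (a) is not satisfied (F AND F).
(i) no prior violation — met.
(ii) ≥10 days' notice — satisfied.
(b) = T AND T = true.
(1): F OR T → true.
(a) not (holds permit) — satisfied.
(b) no residence in 100 ft — fails.
(c) ≤ 12 hrs duration — not met.
(2) = T OR F OR F = true.
(3) site inspected — met.
So Overall is satisfied (T AND T AND T).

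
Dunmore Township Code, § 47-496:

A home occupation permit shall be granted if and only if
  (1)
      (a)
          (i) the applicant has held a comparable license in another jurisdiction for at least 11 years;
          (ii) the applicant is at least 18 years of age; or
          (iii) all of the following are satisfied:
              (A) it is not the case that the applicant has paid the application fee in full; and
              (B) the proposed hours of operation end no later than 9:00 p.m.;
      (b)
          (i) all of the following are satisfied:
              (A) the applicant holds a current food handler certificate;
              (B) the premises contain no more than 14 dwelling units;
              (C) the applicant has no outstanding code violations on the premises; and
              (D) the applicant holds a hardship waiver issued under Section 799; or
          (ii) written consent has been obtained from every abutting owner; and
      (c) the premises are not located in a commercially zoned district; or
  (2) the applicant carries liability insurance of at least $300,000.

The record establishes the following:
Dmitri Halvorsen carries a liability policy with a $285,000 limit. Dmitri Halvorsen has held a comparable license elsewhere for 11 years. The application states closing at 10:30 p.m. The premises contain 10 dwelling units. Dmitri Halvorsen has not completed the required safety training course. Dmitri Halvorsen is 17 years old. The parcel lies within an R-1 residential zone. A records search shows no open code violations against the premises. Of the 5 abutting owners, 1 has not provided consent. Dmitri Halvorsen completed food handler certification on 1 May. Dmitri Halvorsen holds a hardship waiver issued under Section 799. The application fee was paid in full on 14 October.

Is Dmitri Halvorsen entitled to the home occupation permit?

(i) prior license ≥ 11 yr — met.
(ii) age ≥ 18 — not satisfied.
(A) not (fee paid) — fails.
(B) closes by 9 p.m. — fails.
(iii) = F AND F = false.
So (a) is satisfied (T OR F OR F).
(A) food handler cert. — holds.
(B) ≤ 14 units — satisfied.
(C) no code violations — satisfied.
(D) hardship waiver — met.
(i) = T AND T AND T AND T = true.
(ii) all abutters consent — not met.
(b): T OR F → true.
(c) not (commercially zoned) — satisfied.
(1) = T AND T AND T = true.
(2) insurance ≥ $300,000 — fails.
Overall: T OR F → true.

Yes — granted.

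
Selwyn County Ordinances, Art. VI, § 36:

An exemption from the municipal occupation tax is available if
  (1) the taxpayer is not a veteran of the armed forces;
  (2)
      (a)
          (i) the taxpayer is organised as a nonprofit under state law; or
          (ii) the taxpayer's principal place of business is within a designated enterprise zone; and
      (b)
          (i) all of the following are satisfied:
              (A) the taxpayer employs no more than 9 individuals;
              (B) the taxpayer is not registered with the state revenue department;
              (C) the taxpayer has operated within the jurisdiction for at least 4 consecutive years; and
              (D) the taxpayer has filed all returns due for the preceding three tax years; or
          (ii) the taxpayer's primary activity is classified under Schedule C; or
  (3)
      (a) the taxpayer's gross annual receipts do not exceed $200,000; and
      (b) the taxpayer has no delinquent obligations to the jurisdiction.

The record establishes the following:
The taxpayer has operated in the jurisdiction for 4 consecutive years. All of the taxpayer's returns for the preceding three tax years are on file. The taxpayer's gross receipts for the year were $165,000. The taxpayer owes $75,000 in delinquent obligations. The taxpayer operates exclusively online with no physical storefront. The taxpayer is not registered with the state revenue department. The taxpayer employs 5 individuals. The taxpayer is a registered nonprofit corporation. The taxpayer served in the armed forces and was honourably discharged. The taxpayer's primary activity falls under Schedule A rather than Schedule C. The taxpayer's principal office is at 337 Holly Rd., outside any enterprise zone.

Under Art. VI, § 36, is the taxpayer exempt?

Yes — exempt.

(1) not (veteran) — not met.
(i) nonprofit — satisfied.
(ii) in enterprise zone — not satisfied.
(a) = T OR F = true.
(A) ≤ 9 employees — satisfied.
(B) not (state-registered) — satisfied.
(C) ≥ 4 yrs in jurisdiction — holds.
(D) returns current — met.
(i) = T AND T AND T AND T = true.
(ii) Schedule C activity — fails.
(b) = T OR F = true.
(2): T AND T → true.
(a) receipts ≤ $200,000 — met.
(b) no delinquency — fails.
(3): T AND F → false.
Overall: F OR T OR F → true.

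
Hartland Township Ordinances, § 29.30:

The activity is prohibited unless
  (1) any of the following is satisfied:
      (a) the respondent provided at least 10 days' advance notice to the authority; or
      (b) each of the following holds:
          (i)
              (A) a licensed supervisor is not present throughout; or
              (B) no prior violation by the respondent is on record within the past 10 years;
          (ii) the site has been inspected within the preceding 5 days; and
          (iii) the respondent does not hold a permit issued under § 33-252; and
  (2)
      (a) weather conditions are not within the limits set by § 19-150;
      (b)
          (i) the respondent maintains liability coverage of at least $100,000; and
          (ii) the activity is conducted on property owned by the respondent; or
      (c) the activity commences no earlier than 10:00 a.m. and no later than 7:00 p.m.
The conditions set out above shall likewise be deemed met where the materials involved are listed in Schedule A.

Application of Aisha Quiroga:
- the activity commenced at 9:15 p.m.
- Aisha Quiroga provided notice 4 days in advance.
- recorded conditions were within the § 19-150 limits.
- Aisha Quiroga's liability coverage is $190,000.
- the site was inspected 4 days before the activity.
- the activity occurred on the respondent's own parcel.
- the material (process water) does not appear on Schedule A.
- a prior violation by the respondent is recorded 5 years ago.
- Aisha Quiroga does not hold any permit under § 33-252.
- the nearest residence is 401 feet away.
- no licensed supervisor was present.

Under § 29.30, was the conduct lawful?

Yes — lawful.

(a) ≥10 days' notice — not met.
(A) not (supervisor present) — met.
(B) no prior violation — not satisfied.
(i) = T OR F = true.
(ii) site inspected — met.
(iii) not (holds permit) — satisfied.
So (b) is satisfied (T AND T AND T).
So (1) is satisfied (F OR T).
(a) not (weather ok) — not met.
(i) coverage ≥ $100,000 — holds.
(ii) own property — satisfied.
So (b) is satisfied (T AND T).
(c) start within hours — not met.
(2) = F OR T OR F = true.
Overall = T AND T = true.
Exception (Schedule A material) — not satisfied.
Result: main true OR exception false → true.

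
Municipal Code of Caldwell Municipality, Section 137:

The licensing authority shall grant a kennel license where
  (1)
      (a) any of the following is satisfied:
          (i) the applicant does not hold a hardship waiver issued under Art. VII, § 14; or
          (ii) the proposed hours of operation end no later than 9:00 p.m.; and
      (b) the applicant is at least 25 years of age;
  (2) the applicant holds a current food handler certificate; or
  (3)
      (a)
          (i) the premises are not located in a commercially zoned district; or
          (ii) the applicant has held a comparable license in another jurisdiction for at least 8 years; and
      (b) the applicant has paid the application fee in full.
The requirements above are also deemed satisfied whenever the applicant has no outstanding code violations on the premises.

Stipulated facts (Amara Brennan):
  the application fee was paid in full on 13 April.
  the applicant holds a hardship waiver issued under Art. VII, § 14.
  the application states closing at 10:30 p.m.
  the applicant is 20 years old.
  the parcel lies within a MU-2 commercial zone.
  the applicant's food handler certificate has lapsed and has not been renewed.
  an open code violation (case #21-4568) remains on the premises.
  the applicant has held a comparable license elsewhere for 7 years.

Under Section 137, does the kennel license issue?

(i) not (hardship waiver) — not satisfied.
(ii) closes by 9 p.m. — fails.
(a): F OR F → false.
(b) age ≥ 25 — not satisfied.
(1) = F AND F = false.
(2) food handler cert. — not met.
(i) not (commercially zoned) — not met.
(ii) prior license ≥ 8 yr — fails.
(a): F OR F → false.
(b) fee paid — satisfied.
(3): F AND T → false.
Overall: F OR F OR F → false.
Exception (no code violations) — not satisfied.
Result: main false OR exception false → false.

No — denied.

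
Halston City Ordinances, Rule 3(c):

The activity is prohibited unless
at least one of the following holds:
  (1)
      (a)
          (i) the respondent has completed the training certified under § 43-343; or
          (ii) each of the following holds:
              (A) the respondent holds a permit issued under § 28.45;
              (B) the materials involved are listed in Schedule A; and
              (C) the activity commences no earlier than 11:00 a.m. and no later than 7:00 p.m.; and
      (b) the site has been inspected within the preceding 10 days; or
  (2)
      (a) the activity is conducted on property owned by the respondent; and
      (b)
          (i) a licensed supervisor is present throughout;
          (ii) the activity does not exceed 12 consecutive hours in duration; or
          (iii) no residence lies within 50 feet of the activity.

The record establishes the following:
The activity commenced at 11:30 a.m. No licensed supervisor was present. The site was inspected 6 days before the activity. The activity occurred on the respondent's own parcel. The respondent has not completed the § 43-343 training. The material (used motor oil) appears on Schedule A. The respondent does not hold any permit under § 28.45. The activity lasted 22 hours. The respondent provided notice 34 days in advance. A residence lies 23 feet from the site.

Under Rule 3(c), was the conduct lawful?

(i) training certified — fails.
(A) holds permit — not met.
(B) Schedule A material — holds.
(C) start within hours — met.
(ii): F AND T AND T → false.
(a): F OR F → false.
(b) site inspected — satisfied.
(1) = F AND T = false.
(a) own property — met.
(i) supervisor present — fails.
(ii) ≤ 12 hrs duration — not met.
(iii) no residence in 50 ft — not met.
(b): F OR F OR F → false.
(2): T AND F → false.
Overall = F OR F = false.

No — unlawful.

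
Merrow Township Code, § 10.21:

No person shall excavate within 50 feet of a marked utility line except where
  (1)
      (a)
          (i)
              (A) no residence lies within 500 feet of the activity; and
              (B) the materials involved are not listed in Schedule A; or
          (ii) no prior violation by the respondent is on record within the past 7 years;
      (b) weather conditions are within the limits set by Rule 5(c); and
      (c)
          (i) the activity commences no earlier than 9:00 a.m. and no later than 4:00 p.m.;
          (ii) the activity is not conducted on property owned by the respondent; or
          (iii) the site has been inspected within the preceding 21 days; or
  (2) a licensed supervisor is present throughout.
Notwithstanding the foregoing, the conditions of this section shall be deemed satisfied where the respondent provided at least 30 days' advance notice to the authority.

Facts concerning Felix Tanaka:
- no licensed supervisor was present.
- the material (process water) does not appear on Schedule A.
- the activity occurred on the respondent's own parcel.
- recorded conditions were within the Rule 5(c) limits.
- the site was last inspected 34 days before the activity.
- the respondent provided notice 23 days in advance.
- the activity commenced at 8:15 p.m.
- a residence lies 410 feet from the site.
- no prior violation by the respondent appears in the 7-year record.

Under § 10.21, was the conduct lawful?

(A) no residence in 500 ft — not satisfied.
(B) not (Schedule A material) — holds.
(i): F AND T → false.
(ii) no prior violation — holds.
So (a) is satisfied (F OR T).
(b) weather ok — holds.
(i) start within hours — not met.
(ii) not (own property) — fails.
(iii) site inspected — fails.
So (c) is not satisfied (F OR F OR F).
(1) = T AND T AND F = false.
(2) supervisor present — fails.
Overall = F OR F = false.
Exception (≥30 days' notice) — not satisfied.
Result: main false OR exception false → false.

No — unlawful.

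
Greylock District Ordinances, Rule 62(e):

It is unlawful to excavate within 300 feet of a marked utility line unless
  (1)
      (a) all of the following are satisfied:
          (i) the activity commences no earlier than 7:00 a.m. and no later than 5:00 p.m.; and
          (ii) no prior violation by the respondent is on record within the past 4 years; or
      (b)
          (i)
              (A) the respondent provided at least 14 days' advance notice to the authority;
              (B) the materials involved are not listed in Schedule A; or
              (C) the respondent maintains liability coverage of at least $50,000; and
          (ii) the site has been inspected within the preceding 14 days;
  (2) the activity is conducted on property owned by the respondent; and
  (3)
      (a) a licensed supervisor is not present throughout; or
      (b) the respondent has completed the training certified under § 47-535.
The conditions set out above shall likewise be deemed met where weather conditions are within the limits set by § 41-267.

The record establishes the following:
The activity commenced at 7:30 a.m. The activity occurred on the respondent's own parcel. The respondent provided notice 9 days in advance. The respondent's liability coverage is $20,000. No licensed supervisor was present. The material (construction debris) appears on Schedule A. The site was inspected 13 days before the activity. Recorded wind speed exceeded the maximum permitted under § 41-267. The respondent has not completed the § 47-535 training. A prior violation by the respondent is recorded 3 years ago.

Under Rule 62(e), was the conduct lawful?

(i) start within hours — satisfied.
(ii) no prior violation — not satisfied.
(a) = T AND F = false.
(A) ≥14 days' notice — not met.
(B) not (Schedule A material) — fails.
(C) coverage ≥ $50,000 — fails.
So (i) is not satisfied (F OR F OR F).
(ii) site inspected — satisfied.
(b): F AND T → false.
(1) = F OR F = false.
(2) own property — holds.
(a) not (supervisor present) — met.
(b) training certified — not met.
So (3) is satisfied (T OR F).
Overall = F AND T AND T = false.
Exception (weather ok) — not satisfied.
Result: main false OR exception false → false.

No — unlawful.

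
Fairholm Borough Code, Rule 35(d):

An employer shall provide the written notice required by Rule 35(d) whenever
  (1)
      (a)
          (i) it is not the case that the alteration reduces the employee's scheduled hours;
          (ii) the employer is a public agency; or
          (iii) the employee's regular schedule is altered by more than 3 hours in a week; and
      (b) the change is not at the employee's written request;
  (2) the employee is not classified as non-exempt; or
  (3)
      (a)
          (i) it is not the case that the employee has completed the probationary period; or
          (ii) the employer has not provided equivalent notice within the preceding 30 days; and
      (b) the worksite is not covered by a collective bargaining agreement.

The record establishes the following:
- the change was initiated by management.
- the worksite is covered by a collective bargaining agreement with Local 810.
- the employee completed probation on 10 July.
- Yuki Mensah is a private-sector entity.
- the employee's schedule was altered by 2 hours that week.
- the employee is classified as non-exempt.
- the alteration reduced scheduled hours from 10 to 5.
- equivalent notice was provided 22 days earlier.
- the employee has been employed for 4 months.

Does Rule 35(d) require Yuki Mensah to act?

(i) not (hours reduced) — not met.
(ii) public agency — not satisfied.
(iii) schedule shift > 3h — fails.
So (a) is not satisfied (F OR F OR F).
(b) not employee-requested — holds.
So (1) is not satisfied (F AND T).
(2) not (non-exempt) — not met.
(i) not (past probation) — fails.
(ii) no recent notice — fails.
So (a) is not satisfied (F OR F).
(b) no CBA — not met.
So (3) is not satisfied (F AND F).
Overall: F OR F OR F → false.

No — not required.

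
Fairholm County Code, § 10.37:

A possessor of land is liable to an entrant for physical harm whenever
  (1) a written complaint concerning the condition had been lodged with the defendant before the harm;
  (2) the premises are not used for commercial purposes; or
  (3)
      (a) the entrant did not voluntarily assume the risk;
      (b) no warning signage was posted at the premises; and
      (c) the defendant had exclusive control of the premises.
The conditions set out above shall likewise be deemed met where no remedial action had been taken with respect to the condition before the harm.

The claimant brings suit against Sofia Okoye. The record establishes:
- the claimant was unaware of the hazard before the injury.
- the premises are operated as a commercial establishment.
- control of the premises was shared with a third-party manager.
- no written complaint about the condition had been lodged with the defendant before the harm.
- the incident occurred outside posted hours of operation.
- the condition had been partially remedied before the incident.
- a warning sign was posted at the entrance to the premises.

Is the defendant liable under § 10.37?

No — not liable.

(1) complaint lodged — fails.
(2) not (commercial use) — fails.
(a) no assumed risk — met.
(b) no signage posted — fails.
(c) exclusive control — not satisfied.
(3): T AND F AND F → false.
Overall = F OR F OR F = false.
Exception (no remedial action) — not satisfied.
Result: main false OR exception false → false.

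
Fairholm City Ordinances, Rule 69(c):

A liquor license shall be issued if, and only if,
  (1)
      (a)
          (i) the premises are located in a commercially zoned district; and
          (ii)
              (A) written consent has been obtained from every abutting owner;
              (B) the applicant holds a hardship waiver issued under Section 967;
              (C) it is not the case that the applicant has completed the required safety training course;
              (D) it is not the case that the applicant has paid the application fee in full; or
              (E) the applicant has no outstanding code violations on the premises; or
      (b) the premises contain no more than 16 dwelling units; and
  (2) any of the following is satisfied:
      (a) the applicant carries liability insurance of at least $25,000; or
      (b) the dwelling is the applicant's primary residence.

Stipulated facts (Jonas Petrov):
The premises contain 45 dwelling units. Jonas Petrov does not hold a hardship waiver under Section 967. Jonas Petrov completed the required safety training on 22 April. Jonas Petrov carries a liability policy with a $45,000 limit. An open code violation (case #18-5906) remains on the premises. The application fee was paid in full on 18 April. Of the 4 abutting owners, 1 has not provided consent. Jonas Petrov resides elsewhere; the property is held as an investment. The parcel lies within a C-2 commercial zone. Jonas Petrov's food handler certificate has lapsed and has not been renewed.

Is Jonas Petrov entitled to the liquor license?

(i) commercially zoned — satisfied.
(A) all abutters consent — not met.
(B) hardship waiver — not satisfied.
(C) not (safety training) — not met.
(D) not (fee paid) — not satisfied.
(E) no code violations — not met.
So (ii) is not satisfied (F OR F OR F OR F OR F).
So (a) is not satisfied (T AND F).
(b) ≤ 16 units — fails.
So (1) is not satisfied (F OR F).
(a) insurance ≥ $25,000 — met.
(b) primary residence — not satisfied.
So (2) is satisfied (T OR F).
So Overall is not satisfied (F AND T).

No — denied.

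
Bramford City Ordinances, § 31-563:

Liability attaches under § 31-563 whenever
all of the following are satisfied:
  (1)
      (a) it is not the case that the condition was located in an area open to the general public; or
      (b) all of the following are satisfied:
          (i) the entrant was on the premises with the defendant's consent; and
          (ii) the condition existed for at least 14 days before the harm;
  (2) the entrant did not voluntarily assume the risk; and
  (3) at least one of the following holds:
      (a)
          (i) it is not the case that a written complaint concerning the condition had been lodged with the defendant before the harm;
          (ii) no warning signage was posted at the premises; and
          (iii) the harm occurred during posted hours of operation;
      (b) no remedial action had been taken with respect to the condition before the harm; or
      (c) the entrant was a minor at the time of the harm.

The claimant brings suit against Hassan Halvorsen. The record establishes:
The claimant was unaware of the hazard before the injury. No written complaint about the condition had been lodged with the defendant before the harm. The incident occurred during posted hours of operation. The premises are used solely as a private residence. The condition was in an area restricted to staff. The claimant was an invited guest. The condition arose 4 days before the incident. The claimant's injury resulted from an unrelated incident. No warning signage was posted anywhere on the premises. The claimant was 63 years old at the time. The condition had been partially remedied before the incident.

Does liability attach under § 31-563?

Yes — liable.

(a) not (public area) — met.
(i) consent to enter — satisfied.
(ii) condition ≥14 days old — not met.
(b): T AND F → false.
(1): T OR F → true.
(2) no assumed risk — holds.
(i) not (complaint lodged) — met.
(ii) no signage posted — holds.
(iii) during posted hours — satisfied.
(a) = T AND T AND T = true.
(b) no remedial action — not satisfied.
(c) entrant a minor — not met.
So (3) is satisfied (T OR F OR F).
Overall: T AND T AND T → true.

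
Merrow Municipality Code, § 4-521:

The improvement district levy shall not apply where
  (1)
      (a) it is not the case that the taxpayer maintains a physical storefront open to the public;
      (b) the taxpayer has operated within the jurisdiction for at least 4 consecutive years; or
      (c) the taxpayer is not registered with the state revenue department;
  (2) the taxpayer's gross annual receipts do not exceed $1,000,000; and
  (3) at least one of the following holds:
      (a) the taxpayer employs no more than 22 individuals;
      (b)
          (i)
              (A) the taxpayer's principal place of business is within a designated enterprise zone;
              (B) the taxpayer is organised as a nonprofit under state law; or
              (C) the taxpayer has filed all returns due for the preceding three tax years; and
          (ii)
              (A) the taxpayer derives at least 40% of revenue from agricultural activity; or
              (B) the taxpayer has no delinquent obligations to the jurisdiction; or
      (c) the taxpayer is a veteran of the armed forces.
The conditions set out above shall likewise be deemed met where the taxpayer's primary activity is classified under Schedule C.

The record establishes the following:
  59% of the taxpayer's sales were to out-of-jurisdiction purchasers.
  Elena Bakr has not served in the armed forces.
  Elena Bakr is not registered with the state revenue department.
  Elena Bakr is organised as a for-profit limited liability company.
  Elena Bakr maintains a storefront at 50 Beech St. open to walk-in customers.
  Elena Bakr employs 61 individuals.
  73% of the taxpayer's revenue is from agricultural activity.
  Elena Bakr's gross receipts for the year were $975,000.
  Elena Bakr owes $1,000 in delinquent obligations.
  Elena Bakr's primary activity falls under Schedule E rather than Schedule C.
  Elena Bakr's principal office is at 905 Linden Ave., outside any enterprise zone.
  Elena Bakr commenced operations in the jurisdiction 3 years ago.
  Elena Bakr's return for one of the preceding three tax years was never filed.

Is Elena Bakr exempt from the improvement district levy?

No — not exempt.

(a) not (has storefront) — fails.
(b) ≥ 4 yrs in jurisdiction — fails.
(c) not (state-registered) — holds.
(1) = F OR F OR T = true.
(2) receipts ≤ $1,000,000 — holds.
(a) ≤ 22 employees — fails.
(A) in enterprise zone — not satisfied.
(B) nonprofit — not satisfied.
(C) returns current — not satisfied.
(i) = F OR F OR F = false.
(A) ≥40% agricultural — satisfied.
(B) no delinquency — fails.
(ii): T OR F → true.
(b): F AND T → false.
(c) veteran — fails.
So (3) is not satisfied (F OR F OR F).
Overall: T AND T AND F → false.
Exception (Schedule C activity) — not satisfied.
Result: main false OR exception false → false.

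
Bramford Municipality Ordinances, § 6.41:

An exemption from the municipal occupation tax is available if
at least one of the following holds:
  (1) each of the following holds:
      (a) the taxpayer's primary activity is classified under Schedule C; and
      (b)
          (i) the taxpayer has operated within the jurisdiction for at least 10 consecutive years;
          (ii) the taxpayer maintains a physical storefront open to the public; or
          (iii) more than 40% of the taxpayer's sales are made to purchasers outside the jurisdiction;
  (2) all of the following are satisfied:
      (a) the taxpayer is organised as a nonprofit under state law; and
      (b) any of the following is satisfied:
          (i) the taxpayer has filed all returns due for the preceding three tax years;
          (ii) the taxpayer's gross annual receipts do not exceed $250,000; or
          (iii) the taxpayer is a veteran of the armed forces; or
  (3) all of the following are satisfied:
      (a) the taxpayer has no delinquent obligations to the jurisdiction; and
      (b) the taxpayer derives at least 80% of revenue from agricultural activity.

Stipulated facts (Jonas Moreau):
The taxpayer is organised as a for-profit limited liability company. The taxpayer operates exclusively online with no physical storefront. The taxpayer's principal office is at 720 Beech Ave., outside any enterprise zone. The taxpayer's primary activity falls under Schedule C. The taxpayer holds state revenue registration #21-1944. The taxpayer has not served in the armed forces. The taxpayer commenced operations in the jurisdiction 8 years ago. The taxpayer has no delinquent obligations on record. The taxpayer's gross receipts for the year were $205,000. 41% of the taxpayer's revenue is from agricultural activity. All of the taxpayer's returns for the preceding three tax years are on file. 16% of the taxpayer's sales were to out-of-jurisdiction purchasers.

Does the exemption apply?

No — not exempt.

(a) Schedule C activity — met.
(i) ≥ 10 yrs in jurisdiction — fails.
(ii) has storefront — fails.
(iii) >40% out-of-jur. sales — fails.
(b) = F OR F OR F = false.
(1): T AND F → false.
(a) nonprofit — not satisfied.
(i) returns current — satisfied.
(ii) receipts ≤ $250,000 — met.
(iii) veteran — fails.
So (b) is satisfied (T OR T OR F).
(2) = F AND T = false.
(a) no delinquency — met.
(b) ≥80% agricultural — fails.
(3): T AND F → false.
Overall = F OR F OR F = false.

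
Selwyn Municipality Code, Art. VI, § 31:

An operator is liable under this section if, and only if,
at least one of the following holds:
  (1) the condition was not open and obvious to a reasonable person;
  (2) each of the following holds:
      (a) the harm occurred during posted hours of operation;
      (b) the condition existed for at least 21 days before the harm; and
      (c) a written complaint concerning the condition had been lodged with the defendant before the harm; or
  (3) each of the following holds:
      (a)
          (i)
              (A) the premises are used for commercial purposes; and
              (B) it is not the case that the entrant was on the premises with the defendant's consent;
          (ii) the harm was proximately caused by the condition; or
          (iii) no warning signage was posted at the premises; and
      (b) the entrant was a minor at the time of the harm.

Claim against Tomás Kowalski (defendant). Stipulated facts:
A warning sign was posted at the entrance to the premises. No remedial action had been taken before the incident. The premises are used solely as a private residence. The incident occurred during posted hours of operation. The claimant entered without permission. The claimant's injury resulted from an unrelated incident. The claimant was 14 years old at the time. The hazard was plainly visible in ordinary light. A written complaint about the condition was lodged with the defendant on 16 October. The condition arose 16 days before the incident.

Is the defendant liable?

No — not liable.

(1) not open/obvious — not met.
(a) during posted hours — holds.
(b) condition ≥21 days old — fails.
(c) complaint lodged — satisfied.
(2) = T AND F AND T = false.
(A) commercial use — fails.
(B) not (consent to enter) — holds.
(i) = F AND T = false.
(ii) proximate cause — not satisfied.
(iii) no signage posted — not satisfied.
So (a) is not satisfied (F OR F OR F).
(b) entrant a minor — holds.
So (3) is not satisfied (F AND T).
Overall = F OR F OR F = false.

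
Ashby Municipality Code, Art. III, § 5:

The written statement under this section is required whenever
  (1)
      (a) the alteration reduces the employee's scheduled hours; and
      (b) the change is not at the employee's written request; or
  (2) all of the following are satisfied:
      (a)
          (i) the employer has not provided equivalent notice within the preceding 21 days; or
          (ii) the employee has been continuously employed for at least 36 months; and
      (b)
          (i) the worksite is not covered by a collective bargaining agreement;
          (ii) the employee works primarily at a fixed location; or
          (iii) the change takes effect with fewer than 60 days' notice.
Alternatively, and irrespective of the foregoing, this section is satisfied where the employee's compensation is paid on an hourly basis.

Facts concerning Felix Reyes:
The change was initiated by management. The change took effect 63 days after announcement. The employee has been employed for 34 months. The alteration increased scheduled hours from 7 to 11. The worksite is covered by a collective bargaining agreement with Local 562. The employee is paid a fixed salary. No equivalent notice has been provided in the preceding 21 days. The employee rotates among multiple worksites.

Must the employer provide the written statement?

No — not required.

(a) hours reduced — not satisfied.
(b) not employee-requested — satisfied.
So (1) is not satisfied (F AND T).
(i) no recent notice — holds.
(ii) tenure ≥ 36 mo. — not met.
(a) = T OR F = true.
(i) no CBA — not met.
(ii) fixed location — not satisfied.
(iii) < 60 days' notice — fails.
(b) = F OR F OR F = false.
(2) = T AND F = false.
Overall = F OR F = false.
Exception (hourly-paid) — not satisfied.
Result: main false OR exception false → false.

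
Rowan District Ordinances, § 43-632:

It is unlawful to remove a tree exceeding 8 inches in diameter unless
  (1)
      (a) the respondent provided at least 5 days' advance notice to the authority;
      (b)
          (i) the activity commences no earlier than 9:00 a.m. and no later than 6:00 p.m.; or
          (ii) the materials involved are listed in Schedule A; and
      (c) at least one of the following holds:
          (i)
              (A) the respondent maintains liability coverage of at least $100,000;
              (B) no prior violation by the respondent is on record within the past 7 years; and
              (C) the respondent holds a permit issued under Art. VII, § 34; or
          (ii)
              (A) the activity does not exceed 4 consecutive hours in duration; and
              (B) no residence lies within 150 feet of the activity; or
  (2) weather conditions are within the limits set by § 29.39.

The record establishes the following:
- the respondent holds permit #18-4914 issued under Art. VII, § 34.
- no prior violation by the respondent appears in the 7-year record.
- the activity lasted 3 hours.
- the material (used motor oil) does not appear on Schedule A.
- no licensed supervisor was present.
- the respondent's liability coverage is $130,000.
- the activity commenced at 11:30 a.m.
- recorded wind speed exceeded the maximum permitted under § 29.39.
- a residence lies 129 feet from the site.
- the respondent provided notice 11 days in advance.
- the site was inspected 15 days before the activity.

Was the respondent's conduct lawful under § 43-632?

Yes — lawful.

(a) ≥5 days' notice — holds.
(i) start within hours — satisfied.
(ii) Schedule A material — fails.
So (b) is satisfied (T OR F).
(A) coverage ≥ $100,000 — satisfied.
(B) no prior violation — satisfied.
(C) holds permit — holds.
So (i) is satisfied (T AND T AND T).
(A) ≤ 4 hrs duration — met.
(B) no residence in 150 ft — not met.
(ii): T AND F → false.
(c): T OR F → true.
(1): T AND T AND T → true.
(2) weather ok — not satisfied.
Overall: T OR F → true.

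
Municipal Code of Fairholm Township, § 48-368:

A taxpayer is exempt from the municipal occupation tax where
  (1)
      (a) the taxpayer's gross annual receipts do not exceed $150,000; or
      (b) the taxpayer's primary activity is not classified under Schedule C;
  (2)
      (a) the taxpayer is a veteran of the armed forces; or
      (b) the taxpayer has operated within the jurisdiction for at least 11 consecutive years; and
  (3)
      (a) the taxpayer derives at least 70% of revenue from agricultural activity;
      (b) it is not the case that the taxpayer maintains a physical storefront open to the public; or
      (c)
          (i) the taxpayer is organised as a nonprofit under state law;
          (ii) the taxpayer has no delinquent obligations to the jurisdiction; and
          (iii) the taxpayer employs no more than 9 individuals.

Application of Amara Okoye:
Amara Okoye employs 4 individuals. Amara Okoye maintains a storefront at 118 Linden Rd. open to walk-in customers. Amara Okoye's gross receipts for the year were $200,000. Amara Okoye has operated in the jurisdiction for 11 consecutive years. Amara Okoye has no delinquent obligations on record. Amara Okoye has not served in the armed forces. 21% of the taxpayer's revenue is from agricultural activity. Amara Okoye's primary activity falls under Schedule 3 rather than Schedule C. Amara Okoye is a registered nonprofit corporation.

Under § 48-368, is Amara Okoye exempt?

(a) receipts ≤ $150,000 — not satisfied.
(b) not (Schedule C activity) — met.
So (1) is satisfied (F OR T).
(a) veteran — not satisfied.
(b) ≥ 11 yrs in jurisdiction — satisfied.
(2) = F OR T = true.
(a) ≥70% agricultural — fails.
(b) not (has storefront) — not met.
(i) nonprofit — met.
(ii) no delinquency — satisfied.
(iii) ≤ 9 employees — met.
(c): T AND T AND T → true.
(3) = F OR F OR T = true.
So Overall is satisfied (T AND T AND T).

Yes — exempt.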